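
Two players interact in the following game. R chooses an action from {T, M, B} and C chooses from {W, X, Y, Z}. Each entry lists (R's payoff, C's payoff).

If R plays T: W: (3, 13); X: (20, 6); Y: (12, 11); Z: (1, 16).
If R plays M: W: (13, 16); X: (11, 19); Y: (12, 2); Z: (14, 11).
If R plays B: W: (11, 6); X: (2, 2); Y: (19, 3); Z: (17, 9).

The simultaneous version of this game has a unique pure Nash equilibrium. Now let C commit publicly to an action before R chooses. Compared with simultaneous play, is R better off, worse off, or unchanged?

worse off

R best-responds to each possible C move:
- W: BR = M, leader payoff 16.
- X: BR = T, leader payoff 6.
- Y: BR = B, leader payoff 3.
- Z: BR = B, leader payoff 9.
C's induced payoffs are 16, 6, 3, 9, so C commits to W. Subgame-perfect outcome: (M, W) with payoffs (13, 16).
Now find the simultaneous Nash equilibrium.
R's best replies: W→M; X→T; Y→B; Z→B.
C's best replies: T→Z; M→X; B→Z.
The unique mutual best reply is (B, Z), giving (17, 9).
R earns 13 sequentially versus 17 at the Nash outcome: worse off.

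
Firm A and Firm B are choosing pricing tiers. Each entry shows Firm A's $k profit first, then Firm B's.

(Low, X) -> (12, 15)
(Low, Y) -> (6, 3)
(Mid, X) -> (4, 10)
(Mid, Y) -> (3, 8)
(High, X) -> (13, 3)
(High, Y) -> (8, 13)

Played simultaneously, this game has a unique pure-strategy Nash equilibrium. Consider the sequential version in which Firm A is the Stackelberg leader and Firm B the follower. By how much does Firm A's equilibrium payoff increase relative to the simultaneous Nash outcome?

4

Solve by backward induction (Firm A leads).
- Low: Firm B compares 15, 3 and picks X; Firm A would get 12.
- Mid: Firm B compares 10, 8 and picks X; Firm A would get 4.
- High: Firm B compares 3, 13 and picks Y; Firm A would get 8.
Firm A's induced payoffs are 12, 4, 8, so Firm A commits to Low. Subgame-perfect outcome: (Low, X) with payoffs (12, 15).
Under simultaneous play:
Firm A's best replies: X→High; Y→High.
Firm B's best replies: Low→X; Mid→X; High→Y.
Only (High, Y) has each player best-responding; Nash payoffs (8, 13).
Firm A's commitment gain: 12 − 8 = 4.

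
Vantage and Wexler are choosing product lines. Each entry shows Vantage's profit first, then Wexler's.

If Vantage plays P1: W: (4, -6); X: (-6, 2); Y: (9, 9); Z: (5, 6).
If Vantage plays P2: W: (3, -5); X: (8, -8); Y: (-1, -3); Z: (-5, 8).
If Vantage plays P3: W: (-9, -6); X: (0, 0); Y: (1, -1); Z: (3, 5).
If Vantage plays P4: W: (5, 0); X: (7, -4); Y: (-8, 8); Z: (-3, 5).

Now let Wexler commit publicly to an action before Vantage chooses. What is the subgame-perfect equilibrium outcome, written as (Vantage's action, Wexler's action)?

(P1, Y)

Work backward from Vantage's decision.
- W → Vantage plays P4 (best of 4, 3, -9, 5); Wexler gets 0.
- X → Vantage plays P2 (best of -6, 8, 0, 7); Wexler gets -8.
- Y → Vantage plays P1 (best of 9, -1, 1, -8); Wexler gets 9.
- Z → Vantage plays P1 (best of 5, -5, 3, -3); Wexler gets 6.
Wexler's induced payoffs are 0, -8, 9, 6, so Wexler commits to Y. Subgame-perfect outcome: (P1, Y) with payoffs (9, 9).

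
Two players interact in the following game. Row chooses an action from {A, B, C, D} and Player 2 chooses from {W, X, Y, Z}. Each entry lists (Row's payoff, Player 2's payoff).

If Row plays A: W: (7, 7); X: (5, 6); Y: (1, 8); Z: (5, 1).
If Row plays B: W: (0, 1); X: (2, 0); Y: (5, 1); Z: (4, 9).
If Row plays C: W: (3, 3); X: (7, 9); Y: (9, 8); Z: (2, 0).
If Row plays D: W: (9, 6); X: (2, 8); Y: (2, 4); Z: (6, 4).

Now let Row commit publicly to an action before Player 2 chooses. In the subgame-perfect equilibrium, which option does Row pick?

Player 2 best-responds to each possible Row move:
- A → Player 2 plays Y (best of 7, 6, 8, 1); Row gets 1.
- B → Player 2 plays Z (best of 1, 0, 1, 9); Row gets 4.
- C → Player 2 plays X (best of 3, 9, 8, 0); Row gets 7.
- D → Player 2 plays X (best of 6, 8, 4, 4); Row gets 2.
Row's induced payoffs are 1, 4, 7, 2, so Row commits to C. Subgame-perfect outcome: (C, X) with payoffs (7, 9).

C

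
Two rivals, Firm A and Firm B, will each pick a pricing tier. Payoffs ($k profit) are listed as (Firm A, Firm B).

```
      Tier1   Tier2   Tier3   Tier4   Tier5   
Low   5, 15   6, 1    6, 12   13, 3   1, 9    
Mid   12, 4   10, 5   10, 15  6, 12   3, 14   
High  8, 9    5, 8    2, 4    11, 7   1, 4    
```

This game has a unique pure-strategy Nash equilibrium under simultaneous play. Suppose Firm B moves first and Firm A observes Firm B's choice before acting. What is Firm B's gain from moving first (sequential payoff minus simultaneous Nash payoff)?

Backward induction with Firm B moving first.
- Tier1: Firm A compares 5, 12, 8 and picks Mid; Firm B would get 4.
- Tier2: Firm A compares 6, 10, 5 and picks Mid; Firm B would get 5.
- Tier3: Firm A compares 6, 10, 2 and picks Mid; Firm B would get 15.
- Tier4: Firm A compares 13, 6, 11 and picks Low; Firm B would get 3.
- Tier5: Firm A compares 1, 3, 1 and picks Mid; Firm B would get 14.
Among 4, 5, 15, 3, 14, the best is 15 at Tier3. Subgame-perfect outcome: (Mid, Tier3) with payoffs (10, 15).
For the simultaneous game, intersect best replies.
Firm A's best replies: Tier1→Mid; Tier2→Mid; Tier3→Mid; Tier4→Low; Tier5→Mid.
Firm B's best replies: Low→Tier1; Mid→Tier3; High→Tier1.
Only (Mid, Tier3) has each player best-responding; Nash payoffs (10, 15).
Firm B's commitment gain: 15 − 15 = 0.

0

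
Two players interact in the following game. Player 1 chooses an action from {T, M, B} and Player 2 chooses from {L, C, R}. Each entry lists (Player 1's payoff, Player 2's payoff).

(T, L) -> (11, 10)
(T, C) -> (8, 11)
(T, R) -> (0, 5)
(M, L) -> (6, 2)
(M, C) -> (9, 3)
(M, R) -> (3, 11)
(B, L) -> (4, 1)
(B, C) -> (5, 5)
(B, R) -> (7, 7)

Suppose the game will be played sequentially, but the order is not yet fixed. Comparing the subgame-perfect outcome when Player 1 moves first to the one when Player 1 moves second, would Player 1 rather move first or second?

If Player 1 leads: Player 2's best replies are T→C, M→R, B→R; Player 1's induced payoffs 8, 3, 7; outcome (T, C), payoffs (8, 11).
If Player 2 leads: Player 1's best replies are L→T, C→M, R→B; Player 2's induced payoffs 10, 3, 7; outcome (T, L), payoffs (11, 10).
Player 1 gets 8 moving first and 11 moving second, so Player 1 prefers to move second.

second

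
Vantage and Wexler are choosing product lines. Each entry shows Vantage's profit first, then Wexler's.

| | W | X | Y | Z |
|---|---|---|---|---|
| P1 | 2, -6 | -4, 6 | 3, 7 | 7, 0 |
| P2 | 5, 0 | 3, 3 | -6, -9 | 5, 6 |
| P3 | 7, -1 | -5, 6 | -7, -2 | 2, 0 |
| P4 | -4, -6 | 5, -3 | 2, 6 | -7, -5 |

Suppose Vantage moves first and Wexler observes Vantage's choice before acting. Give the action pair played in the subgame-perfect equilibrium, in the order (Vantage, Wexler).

(P2, Z)

Work backward from Wexler's decision.
- P1: Wexler compares -6, 6, 7, 0 and picks Y; Vantage would get 3.
- P2: Wexler compares 0, 3, -9, 6 and picks Z; Vantage would get 5.
- P3: Wexler compares -1, 6, -2, 0 and picks X; Vantage would get -5.
- P4: Wexler compares -6, -3, 6, -5 and picks Y; Vantage would get 2.
Among 3, 5, -5, 2, the best is 5 at P2. Subgame-perfect outcome: (P2, Z) with payoffs (5, 6).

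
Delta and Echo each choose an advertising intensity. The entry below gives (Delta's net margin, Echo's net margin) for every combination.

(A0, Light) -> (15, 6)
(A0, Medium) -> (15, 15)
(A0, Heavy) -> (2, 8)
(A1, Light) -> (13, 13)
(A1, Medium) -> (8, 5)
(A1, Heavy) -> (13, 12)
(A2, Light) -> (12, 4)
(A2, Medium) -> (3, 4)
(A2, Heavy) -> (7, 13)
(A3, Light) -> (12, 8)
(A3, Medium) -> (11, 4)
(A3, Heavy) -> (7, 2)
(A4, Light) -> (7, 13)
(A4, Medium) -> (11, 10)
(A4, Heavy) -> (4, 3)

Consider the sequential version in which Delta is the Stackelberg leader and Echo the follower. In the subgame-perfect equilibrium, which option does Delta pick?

Backward induction with Delta moving first.
- A0 → Echo plays Medium (best of 6, 15, 8); Delta gets 15.
- A1 → Echo plays Light (best of 13, 5, 12); Delta gets 13.
- A2 → Echo plays Heavy (best of 4, 4, 13); Delta gets 7.
- A3 → Echo plays Light (best of 8, 4, 2); Delta gets 12.
- A4 → Echo plays Light (best of 13, 10, 3); Delta gets 7.
Delta's induced payoffs are 15, 13, 7, 12, 7, so Delta commits to A0. Subgame-perfect outcome: (A0, Medium) with payoffs (15, 15).

A0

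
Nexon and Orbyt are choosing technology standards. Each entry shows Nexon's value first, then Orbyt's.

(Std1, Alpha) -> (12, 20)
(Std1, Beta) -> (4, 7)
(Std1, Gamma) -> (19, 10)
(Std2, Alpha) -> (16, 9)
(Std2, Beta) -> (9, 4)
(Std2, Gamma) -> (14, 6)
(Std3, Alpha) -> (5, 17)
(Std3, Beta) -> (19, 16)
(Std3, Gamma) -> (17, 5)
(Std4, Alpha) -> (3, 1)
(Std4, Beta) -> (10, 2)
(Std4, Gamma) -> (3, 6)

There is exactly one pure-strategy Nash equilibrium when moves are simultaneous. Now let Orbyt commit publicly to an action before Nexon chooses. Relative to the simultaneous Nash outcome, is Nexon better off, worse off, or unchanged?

better off

Solve by backward induction (Orbyt leads).
- Alpha → Nexon plays Std2 (best of 12, 16, 5, 3); Orbyt gets 9.
- Beta → Nexon plays Std3 (best of 4, 9, 19, 10); Orbyt gets 16.
- Gamma → Nexon plays Std1 (best of 19, 14, 17, 3); Orbyt gets 10.
Maximizing over 9, 16, 10, Orbyt chooses Beta. Subgame-perfect outcome: (Std3, Beta) with payoffs (19, 16).
Under simultaneous play:
Nexon's best replies: Alpha→Std2; Beta→Std3; Gamma→Std1.
Orbyt's best replies: Std1→Alpha; Std2→Alpha; Std3→Alpha; Std4→Gamma.
Only (Std2, Alpha) has each player best-responding; Nash payoffs (16, 9).
Nexon earns 19 sequentially versus 16 at the Nash outcome: better off.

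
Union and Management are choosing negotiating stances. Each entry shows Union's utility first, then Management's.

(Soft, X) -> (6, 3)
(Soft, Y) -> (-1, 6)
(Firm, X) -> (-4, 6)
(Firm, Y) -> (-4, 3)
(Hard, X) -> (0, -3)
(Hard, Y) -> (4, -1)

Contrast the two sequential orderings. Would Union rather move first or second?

If Union leads: Management's best replies are Soft→Y, Firm→X, Hard→Y; Union's induced payoffs -1, -4, 4; outcome (Hard, Y), payoffs (4, -1).
If Management leads: Union's best replies are X→Soft, Y→Hard; Management's induced payoffs 3, -1; outcome (Soft, X), payoffs (6, 3).
Union gets 4 moving first and 6 moving second, so Union prefers to move second.

second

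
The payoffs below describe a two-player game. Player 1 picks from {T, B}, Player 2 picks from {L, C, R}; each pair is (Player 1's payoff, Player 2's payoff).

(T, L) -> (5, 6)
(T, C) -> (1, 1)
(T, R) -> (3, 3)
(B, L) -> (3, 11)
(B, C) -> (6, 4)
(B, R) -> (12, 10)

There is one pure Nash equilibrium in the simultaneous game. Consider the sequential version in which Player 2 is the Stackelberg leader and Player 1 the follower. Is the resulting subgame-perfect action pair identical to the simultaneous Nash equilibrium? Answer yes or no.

Solve by backward induction (Player 2 leads).
- L: Player 1 compares 5, 3 and picks T; Player 2 would get 6.
- C: Player 1 compares 1, 6 and picks B; Player 2 would get 4.
- R: Player 1 compares 3, 12 and picks B; Player 2 would get 10.
Among 6, 4, 10, the best is 10 at R. Subgame-perfect outcome: (B, R) with payoffs (12, 10).
For the simultaneous game, intersect best replies.
Player 1's best replies: L→T; C→B; R→B.
Player 2's best replies: T→L; B→L.
Only (T, L) has each player best-responding; Nash payoffs (5, 6).
Sequential outcome (B, R) differs from the Nash profile (T, L).

no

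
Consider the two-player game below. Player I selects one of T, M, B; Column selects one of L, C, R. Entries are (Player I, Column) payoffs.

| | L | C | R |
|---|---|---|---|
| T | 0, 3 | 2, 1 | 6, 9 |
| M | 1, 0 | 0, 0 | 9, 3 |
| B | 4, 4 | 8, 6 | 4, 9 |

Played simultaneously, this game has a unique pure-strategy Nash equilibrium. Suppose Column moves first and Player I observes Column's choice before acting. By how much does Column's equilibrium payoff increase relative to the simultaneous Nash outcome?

Backward induction with Column moving first.
- L → Player I plays B (best of 0, 1, 4); Column gets 4.
- C → Player I plays B (best of 2, 0, 8); Column gets 6.
- R → Player I plays M (best of 6, 9, 4); Column gets 3.
Among 4, 6, 3, the best is 6 at C. Subgame-perfect outcome: (B, C) with payoffs (8, 6).
Under simultaneous play:
Player I's best replies: L→B; C→B; R→M.
Column's best replies: T→R; M→R; B→R.
The unique mutual best reply is (M, R), giving (9, 3).
Column's commitment gain: 6 − 3 = 3.

3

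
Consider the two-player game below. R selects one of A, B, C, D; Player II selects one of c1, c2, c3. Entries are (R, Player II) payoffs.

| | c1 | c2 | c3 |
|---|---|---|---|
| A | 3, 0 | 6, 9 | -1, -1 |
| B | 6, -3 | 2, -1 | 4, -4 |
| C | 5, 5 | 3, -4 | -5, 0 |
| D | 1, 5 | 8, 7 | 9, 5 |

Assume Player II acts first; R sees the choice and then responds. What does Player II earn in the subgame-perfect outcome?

Work backward from R's decision.
- c1: BR = B, leader payoff -3.
- c2: BR = D, leader payoff 7.
- c3: BR = D, leader payoff 5.
Maximizing over -3, 7, 5, Player II chooses c2. Subgame-perfect outcome: (D, c2) with payoffs (8, 7).

7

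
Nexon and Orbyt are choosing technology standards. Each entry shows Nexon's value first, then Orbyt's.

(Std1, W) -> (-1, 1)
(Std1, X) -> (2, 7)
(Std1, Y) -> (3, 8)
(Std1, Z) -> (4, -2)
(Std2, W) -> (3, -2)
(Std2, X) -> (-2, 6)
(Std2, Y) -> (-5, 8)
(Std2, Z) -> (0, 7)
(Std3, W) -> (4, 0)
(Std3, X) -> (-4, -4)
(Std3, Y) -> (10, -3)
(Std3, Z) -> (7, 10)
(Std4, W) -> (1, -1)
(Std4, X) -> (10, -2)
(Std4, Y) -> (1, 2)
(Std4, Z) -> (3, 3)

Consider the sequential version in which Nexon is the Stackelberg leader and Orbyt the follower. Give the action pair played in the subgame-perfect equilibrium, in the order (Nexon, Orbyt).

Orbyt best-responds to each possible Nexon move:
- Std1: Orbyt compares 1, 7, 8, -2 and picks Y; Nexon would get 3.
- Std2: Orbyt compares -2, 6, 8, 7 and picks Y; Nexon would get -5.
- Std3: Orbyt compares 0, -4, -3, 10 and picks Z; Nexon would get 7.
- Std4: Orbyt compares -1, -2, 2, 3 and picks Z; Nexon would get 3.
Nexon's induced payoffs are 3, -5, 7, 3, so Nexon commits to Std3. Subgame-perfect outcome: (Std3, Z) with payoffs (7, 10).

(Std3, Z)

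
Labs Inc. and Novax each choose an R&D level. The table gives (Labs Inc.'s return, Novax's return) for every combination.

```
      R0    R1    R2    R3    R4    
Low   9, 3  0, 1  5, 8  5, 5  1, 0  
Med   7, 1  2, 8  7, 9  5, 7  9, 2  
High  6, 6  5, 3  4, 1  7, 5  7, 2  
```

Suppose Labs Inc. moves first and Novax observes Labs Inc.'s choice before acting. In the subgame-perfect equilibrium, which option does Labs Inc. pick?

Work backward from Novax's decision.
- Low: Novax compares 3, 1, 8, 5, 0 and picks R2; Labs Inc. would get 5.
- Med: Novax compares 1, 8, 9, 7, 2 and picks R2; Labs Inc. would get 7.
- High: Novax compares 6, 3, 1, 5, 2 and picks R0; Labs Inc. would get 6.
Labs Inc.'s induced payoffs are 5, 7, 6, so Labs Inc. commits to Med. Subgame-perfect outcome: (Med, R2) with payoffs (7, 9).

Med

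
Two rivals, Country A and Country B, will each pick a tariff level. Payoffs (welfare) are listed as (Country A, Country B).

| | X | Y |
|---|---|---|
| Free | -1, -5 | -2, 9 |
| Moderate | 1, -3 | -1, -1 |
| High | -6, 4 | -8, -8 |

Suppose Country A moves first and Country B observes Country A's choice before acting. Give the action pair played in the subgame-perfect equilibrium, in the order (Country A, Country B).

(Moderate, Y)

Solve by backward induction (Country A leads).
- Free → Country B plays Y (best of -5, 9); Country A gets -2.
- Moderate → Country B plays Y (best of -3, -1); Country A gets -1.
- High → Country B plays X (best of 4, -8); Country A gets -6.
Among -2, -1, -6, the best is -1 at Moderate. Subgame-perfect outcome: (Moderate, Y) with payoffs (-1, -1).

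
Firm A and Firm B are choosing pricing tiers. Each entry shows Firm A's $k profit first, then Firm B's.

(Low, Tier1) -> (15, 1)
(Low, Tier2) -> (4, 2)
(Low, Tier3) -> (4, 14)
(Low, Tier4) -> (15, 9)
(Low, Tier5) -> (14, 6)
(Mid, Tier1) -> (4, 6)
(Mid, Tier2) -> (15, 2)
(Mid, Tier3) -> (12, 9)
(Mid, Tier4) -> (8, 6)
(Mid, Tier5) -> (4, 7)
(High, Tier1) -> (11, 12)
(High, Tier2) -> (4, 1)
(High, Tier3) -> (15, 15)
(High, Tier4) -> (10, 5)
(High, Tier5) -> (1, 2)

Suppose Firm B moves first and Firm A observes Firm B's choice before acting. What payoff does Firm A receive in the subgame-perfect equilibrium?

Firm A best-responds to each possible Firm B move:
- Tier1 → Firm A plays Low (best of 15, 4, 11); Firm B gets 1.
- Tier2 → Firm A plays Mid (best of 4, 15, 4); Firm B gets 2.
- Tier3 → Firm A plays High (best of 4, 12, 15); Firm B gets 15.
- Tier4 → Firm A plays Low (best of 15, 8, 10); Firm B gets 9.
- Tier5 → Firm A plays Low (best of 14, 4, 1); Firm B gets 6.
Maximizing over 1, 2, 15, 9, 6, Firm B chooses Tier3. Subgame-perfect outcome: (High, Tier3) with payoffs (15, 15).

15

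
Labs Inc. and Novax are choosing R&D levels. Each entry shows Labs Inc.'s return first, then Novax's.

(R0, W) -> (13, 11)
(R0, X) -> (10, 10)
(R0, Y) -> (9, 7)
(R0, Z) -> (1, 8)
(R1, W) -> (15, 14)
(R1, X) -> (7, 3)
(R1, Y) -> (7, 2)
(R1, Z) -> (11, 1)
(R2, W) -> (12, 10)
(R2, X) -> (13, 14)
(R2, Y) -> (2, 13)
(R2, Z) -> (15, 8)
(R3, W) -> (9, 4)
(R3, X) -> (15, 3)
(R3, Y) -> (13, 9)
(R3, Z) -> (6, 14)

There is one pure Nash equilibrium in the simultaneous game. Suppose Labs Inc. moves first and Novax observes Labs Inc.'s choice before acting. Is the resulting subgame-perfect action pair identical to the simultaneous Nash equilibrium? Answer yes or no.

Novax best-responds to each possible Labs Inc. move:
- R0 → Novax plays W (best of 11, 10, 7, 8); Labs Inc. gets 13.
- R1 → Novax plays W (best of 14, 3, 2, 1); Labs Inc. gets 15.
- R2 → Novax plays X (best of 10, 14, 13, 8); Labs Inc. gets 13.
- R3 → Novax plays Z (best of 4, 3, 9, 14); Labs Inc. gets 6.
Labs Inc.'s induced payoffs are 13, 15, 13, 6, so Labs Inc. commits to R1. Subgame-perfect outcome: (R1, W) with payoffs (15, 14).
For the simultaneous game, intersect best replies.
Labs Inc.'s best replies: W→R1; X→R3; Y→R3; Z→R2.
Novax's best replies: R0→W; R1→W; R2→X; R3→Z.
Only (R1, W) has each player best-responding; Nash payoffs (15, 14).
Sequential outcome (R1, W) coincides with the Nash profile (R1, W).

yes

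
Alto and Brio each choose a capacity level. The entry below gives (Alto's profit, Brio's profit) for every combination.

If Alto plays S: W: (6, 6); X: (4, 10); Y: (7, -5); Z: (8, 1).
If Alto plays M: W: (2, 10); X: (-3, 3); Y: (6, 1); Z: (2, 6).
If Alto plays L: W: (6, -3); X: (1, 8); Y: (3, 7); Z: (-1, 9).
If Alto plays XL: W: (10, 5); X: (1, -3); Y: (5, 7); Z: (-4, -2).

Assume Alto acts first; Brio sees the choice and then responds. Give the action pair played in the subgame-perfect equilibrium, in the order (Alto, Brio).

Work backward from Brio's decision.
- S: Brio compares 6, 10, -5, 1 and picks X; Alto would get 4.
- M: Brio compares 10, 3, 1, 6 and picks W; Alto would get 2.
- L: Brio compares -3, 8, 7, 9 and picks Z; Alto would get -1.
- XL: Brio compares 5, -3, 7, -2 and picks Y; Alto would get 5.
Maximizing over 4, 2, -1, 5, Alto chooses XL. Subgame-perfect outcome: (XL, Y) with payoffs (5, 7).

(XL, Y)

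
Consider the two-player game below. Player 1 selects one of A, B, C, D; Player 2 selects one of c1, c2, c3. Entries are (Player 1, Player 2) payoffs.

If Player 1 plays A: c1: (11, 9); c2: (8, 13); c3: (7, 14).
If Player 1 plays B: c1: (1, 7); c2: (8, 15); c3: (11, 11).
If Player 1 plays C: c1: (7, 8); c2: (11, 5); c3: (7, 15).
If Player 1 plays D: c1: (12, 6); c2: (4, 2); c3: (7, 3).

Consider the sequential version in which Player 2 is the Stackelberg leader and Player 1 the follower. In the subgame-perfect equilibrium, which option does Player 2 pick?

c3

Player 1 best-responds to each possible Player 2 move:
- c1: BR = D, leader payoff 6.
- c2: BR = C, leader payoff 5.
- c3: BR = B, leader payoff 11.
Among 6, 5, 11, the best is 11 at c3. Subgame-perfect outcome: (B, c3) with payoffs (11, 11).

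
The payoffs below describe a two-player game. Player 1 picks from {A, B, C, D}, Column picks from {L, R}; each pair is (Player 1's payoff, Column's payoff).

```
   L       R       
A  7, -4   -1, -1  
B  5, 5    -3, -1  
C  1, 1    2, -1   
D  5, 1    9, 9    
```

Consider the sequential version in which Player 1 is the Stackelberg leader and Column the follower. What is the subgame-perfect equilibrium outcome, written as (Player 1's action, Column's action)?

Column best-responds to each possible Player 1 move:
- A → Column plays R (best of -4, -1); Player 1 gets -1.
- B → Column plays L (best of 5, -1); Player 1 gets 5.
- C → Column plays L (best of 1, -1); Player 1 gets 1.
- D → Column plays R (best of 1, 9); Player 1 gets 9.
Player 1's induced payoffs are -1, 5, 1, 9, so Player 1 commits to D. Subgame-perfect outcome: (D, R) with payoffs (9, 9).

(D, R)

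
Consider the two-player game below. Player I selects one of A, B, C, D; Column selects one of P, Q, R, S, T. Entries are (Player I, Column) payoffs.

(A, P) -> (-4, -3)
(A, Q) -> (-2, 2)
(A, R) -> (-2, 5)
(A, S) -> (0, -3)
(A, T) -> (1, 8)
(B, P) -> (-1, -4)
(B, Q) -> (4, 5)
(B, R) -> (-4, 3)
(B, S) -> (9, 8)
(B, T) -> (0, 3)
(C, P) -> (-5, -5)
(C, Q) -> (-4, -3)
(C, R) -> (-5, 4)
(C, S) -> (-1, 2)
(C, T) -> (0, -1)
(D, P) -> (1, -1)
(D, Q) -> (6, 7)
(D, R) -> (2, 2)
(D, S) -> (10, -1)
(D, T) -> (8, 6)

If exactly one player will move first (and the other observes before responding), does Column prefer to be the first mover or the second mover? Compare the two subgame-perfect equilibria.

second

If Player I leads: Column's best replies are A→T, B→S, C→R, D→Q; Player I's induced payoffs 1, 9, -5, 6; outcome (B, S), payoffs (9, 8).
If Column leads: Player I's best replies are P→D, Q→D, R→D, S→D, T→D; Column's induced payoffs -1, 7, 2, -1, 6; outcome (D, Q), payoffs (6, 7).
Column gets 7 moving first and 8 moving second, so Column prefers to move second.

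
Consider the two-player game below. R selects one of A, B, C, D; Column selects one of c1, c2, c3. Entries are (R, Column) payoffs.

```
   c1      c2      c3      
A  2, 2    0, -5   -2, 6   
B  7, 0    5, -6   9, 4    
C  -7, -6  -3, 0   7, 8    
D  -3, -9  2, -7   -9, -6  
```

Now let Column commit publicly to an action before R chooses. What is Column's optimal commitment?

c3

Work backward from R's decision.
- c1: R compares 2, 7, -7, -3 and picks B; Column would get 0.
- c2: R compares 0, 5, -3, 2 and picks B; Column would get -6.
- c3: R compares -2, 9, 7, -9 and picks B; Column would get 4.
Among 0, -6, 4, the best is 4 at c3. Subgame-perfect outcome: (B, c3) with payoffs (9, 4).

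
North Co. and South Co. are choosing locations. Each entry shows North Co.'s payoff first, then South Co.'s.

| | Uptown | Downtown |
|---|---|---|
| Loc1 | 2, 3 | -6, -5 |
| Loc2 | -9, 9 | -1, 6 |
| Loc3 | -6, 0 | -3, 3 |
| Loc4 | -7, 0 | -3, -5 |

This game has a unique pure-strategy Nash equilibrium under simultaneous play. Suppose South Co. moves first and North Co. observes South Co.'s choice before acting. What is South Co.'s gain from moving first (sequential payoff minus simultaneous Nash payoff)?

3

Solve by backward induction (South Co. leads).
- Uptown → North Co. plays Loc1 (best of 2, -9, -6, -7); South Co. gets 3.
- Downtown → North Co. plays Loc2 (best of -6, -1, -3, -3); South Co. gets 6.
Maximizing over 3, 6, South Co. chooses Downtown. Subgame-perfect outcome: (Loc2, Downtown) with payoffs (-1, 6).
For the simultaneous game, intersect best replies.
North Co.'s best replies: Uptown→Loc1; Downtown→Loc2.
South Co.'s best replies: Loc1→Uptown; Loc2→Uptown; Loc3→Downtown; Loc4→Uptown.
Only (Loc1, Uptown) has each player best-responding; Nash payoffs (2, 3).
South Co.'s commitment gain: 6 − 3 = 3.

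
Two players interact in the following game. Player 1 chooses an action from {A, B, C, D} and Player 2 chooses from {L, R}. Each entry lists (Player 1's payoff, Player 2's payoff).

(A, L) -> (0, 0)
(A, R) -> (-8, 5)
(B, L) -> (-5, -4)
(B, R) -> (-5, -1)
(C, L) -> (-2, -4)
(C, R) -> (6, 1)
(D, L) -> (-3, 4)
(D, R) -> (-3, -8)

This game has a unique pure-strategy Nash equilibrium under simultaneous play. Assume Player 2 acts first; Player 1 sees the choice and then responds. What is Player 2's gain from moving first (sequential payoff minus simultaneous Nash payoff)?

Solve by backward induction (Player 2 leads).
- L: BR = A, leader payoff 0.
- R: BR = C, leader payoff 1.
Player 2's induced payoffs are 0, 1, so Player 2 commits to R. Subgame-perfect outcome: (C, R) with payoffs (6, 1).
Under simultaneous play:
Player 1's best replies: L→A; R→C.
Player 2's best replies: A→R; B→R; C→R; D→L.
The unique mutual best reply is (C, R), giving (6, 1).
Player 2's commitment gain: 1 − 1 = 0.

0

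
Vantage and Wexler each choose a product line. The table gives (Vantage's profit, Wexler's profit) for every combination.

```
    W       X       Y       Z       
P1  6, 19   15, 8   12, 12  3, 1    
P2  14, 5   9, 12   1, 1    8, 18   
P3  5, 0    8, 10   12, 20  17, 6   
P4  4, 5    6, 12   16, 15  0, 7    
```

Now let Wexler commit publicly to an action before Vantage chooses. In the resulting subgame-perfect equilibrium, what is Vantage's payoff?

16

Vantage best-responds to each possible Wexler move:
- W: BR = P2, leader payoff 5.
- X: BR = P1, leader payoff 8.
- Y: BR = P4, leader payoff 15.
- Z: BR = P3, leader payoff 6.
Maximizing over 5, 8, 15, 6, Wexler chooses Y. Subgame-perfect outcome: (P4, Y) with payoffs (16, 15).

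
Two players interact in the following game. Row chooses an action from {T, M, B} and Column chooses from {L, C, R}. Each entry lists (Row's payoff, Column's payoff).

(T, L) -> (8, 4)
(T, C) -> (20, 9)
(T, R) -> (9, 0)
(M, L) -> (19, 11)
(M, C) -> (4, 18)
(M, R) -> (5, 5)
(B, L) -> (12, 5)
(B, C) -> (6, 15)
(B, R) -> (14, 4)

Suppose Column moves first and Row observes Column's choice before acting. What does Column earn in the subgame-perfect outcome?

Row best-responds to each possible Column move:
- L → Row plays M (best of 8, 19, 12); Column gets 11.
- C → Row plays T (best of 20, 4, 6); Column gets 9.
- R → Row plays B (best of 9, 5, 14); Column gets 4.
Column's induced payoffs are 11, 9, 4, so Column commits to L. Subgame-perfect outcome: (M, L) with payoffs (19, 11).

11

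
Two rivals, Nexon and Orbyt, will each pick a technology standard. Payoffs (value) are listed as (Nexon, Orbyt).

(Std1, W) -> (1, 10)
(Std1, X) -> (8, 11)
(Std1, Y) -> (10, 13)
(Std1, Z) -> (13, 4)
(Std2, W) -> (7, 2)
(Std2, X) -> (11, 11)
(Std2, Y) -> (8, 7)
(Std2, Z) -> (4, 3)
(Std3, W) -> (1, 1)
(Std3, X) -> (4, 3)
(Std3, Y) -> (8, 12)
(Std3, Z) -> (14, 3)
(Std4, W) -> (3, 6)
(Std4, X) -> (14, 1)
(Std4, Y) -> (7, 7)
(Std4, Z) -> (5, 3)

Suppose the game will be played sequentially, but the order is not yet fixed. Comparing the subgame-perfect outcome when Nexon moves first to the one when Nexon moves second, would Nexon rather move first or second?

If Nexon leads: Orbyt's best replies are Std1→Y, Std2→X, Std3→Y, Std4→Y; Nexon's induced payoffs 10, 11, 8, 7; outcome (Std2, X), payoffs (11, 11).
If Orbyt leads: Nexon's best replies are W→Std2, X→Std4, Y→Std1, Z→Std3; Orbyt's induced payoffs 2, 1, 13, 3; outcome (Std1, Y), payoffs (10, 13).
Nexon gets 11 moving first and 10 moving second, so Nexon prefers to move first.

first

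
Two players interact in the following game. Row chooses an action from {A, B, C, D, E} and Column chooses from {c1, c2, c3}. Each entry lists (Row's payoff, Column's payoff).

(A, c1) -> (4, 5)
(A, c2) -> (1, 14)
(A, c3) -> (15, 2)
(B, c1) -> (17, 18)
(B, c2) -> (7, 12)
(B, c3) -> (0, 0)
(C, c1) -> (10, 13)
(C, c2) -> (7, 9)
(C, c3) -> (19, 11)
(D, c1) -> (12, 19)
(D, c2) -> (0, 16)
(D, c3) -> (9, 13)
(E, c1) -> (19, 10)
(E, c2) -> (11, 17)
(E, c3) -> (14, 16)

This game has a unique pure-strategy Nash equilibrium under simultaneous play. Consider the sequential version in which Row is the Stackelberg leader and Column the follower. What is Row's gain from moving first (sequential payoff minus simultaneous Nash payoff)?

6

Solve by backward induction (Row leads).
- A → Column plays c2 (best of 5, 14, 2); Row gets 1.
- B → Column plays c1 (best of 18, 12, 0); Row gets 17.
- C → Column plays c1 (best of 13, 9, 11); Row gets 10.
- D → Column plays c1 (best of 19, 16, 13); Row gets 12.
- E → Column plays c2 (best of 10, 17, 16); Row gets 11.
Row's induced payoffs are 1, 17, 10, 12, 11, so Row commits to B. Subgame-perfect outcome: (B, c1) with payoffs (17, 18).
For the simultaneous game, intersect best replies.
Row's best replies: c1→E; c2→E; c3→C.
Column's best replies: A→c2; B→c1; C→c1; D→c1; E→c2.
Only (E, c2) has each player best-responding; Nash payoffs (11, 17).
Row's commitment gain: 17 − 11 = 6.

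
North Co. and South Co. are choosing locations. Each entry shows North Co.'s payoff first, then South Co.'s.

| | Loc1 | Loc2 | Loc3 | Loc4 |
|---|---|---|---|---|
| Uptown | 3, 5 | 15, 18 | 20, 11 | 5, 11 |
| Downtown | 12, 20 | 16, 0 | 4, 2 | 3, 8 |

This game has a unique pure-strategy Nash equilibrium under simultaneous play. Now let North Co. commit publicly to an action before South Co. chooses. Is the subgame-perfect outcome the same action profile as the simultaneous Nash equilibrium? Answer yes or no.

Work backward from South Co.'s decision.
- Uptown → South Co. plays Loc2 (best of 5, 18, 11, 11); North Co. gets 15.
- Downtown → South Co. plays Loc1 (best of 20, 0, 2, 8); North Co. gets 12.
Maximizing over 15, 12, North Co. chooses Uptown. Subgame-perfect outcome: (Uptown, Loc2) with payoffs (15, 18).
For the simultaneous game, intersect best replies.
North Co.'s best replies: Loc1→Downtown; Loc2→Downtown; Loc3→Uptown; Loc4→Uptown.
South Co.'s best replies: Uptown→Loc2; Downtown→Loc1.
Only (Downtown, Loc1) has each player best-responding; Nash payoffs (12, 20).
Sequential outcome (Uptown, Loc2) differs from the Nash profile (Downtown, Loc1).

no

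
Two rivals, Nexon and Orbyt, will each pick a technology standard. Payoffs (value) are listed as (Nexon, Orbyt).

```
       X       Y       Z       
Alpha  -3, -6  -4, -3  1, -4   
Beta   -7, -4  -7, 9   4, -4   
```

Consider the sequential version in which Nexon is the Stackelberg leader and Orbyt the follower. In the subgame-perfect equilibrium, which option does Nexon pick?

Alpha

Solve by backward induction (Nexon leads).
- Alpha: BR = Y, leader payoff -4.
- Beta: BR = Y, leader payoff -7.
Nexon's induced payoffs are -4, -7, so Nexon commits to Alpha. Subgame-perfect outcome: (Alpha, Y) with payoffs (-4, -3).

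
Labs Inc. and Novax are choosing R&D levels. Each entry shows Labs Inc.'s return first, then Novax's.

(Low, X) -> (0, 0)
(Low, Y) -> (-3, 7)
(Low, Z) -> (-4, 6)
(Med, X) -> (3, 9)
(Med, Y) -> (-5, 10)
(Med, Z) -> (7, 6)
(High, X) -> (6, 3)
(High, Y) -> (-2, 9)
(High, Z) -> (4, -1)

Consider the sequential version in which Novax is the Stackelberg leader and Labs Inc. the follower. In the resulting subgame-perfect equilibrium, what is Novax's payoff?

9

Labs Inc. best-responds to each possible Novax move:
- X: BR = High, leader payoff 3.
- Y: BR = High, leader payoff 9.
- Z: BR = Med, leader payoff 6.
Maximizing over 3, 9, 6, Novax chooses Y. Subgame-perfect outcome: (High, Y) with payoffs (-2, 9).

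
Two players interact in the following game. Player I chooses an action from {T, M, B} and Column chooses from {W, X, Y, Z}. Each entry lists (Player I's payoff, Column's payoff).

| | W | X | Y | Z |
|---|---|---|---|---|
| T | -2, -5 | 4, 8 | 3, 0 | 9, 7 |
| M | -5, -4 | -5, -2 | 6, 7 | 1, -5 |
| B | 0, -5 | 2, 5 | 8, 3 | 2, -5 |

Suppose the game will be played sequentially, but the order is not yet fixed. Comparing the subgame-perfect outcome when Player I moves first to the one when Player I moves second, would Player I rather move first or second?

first

If Player I leads: Column's best replies are T→X, M→Y, B→X; Player I's induced payoffs 4, 6, 2; outcome (M, Y), payoffs (6, 7).
If Column leads: Player I's best replies are W→B, X→T, Y→B, Z→T; Column's induced payoffs -5, 8, 3, 7; outcome (T, X), payoffs (4, 8).
Player I gets 6 moving first and 4 moving second, so Player I prefers to move first.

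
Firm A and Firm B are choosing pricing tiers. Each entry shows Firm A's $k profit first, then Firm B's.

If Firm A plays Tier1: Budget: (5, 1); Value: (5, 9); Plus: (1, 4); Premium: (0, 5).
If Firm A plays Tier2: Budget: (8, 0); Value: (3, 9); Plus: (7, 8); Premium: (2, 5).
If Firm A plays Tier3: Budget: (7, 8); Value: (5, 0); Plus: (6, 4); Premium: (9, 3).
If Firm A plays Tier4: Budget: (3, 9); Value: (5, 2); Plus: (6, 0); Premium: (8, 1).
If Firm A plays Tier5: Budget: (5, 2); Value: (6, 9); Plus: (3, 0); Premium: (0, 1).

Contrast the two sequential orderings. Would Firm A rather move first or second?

first

If Firm A leads: Firm B's best replies are Tier1→Value, Tier2→Value, Tier3→Budget, Tier4→Budget, Tier5→Value; Firm A's induced payoffs 5, 3, 7, 3, 6; outcome (Tier3, Budget), payoffs (7, 8).
If Firm B leads: Firm A's best replies are Budget→Tier2, Value→Tier5, Plus→Tier2, Premium→Tier3; Firm B's induced payoffs 0, 9, 8, 3; outcome (Tier5, Value), payoffs (6, 9).
Firm A gets 7 moving first and 6 moving second, so Firm A prefers to move first.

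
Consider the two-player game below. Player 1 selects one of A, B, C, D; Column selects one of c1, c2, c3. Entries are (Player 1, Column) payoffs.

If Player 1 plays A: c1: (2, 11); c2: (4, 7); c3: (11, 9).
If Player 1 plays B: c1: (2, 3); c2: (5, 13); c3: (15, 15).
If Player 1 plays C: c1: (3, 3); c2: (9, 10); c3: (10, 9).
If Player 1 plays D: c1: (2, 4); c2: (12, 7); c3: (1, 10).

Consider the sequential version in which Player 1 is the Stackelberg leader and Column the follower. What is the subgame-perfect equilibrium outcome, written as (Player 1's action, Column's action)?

(B, c3)

Work backward from Column's decision.
- A → Column plays c1 (best of 11, 7, 9); Player 1 gets 2.
- B → Column plays c3 (best of 3, 13, 15); Player 1 gets 15.
- C → Column plays c2 (best of 3, 10, 9); Player 1 gets 9.
- D → Column plays c3 (best of 4, 7, 10); Player 1 gets 1.
Maximizing over 2, 15, 9, 1, Player 1 chooses B. Subgame-perfect outcome: (B, c3) with payoffs (15, 15).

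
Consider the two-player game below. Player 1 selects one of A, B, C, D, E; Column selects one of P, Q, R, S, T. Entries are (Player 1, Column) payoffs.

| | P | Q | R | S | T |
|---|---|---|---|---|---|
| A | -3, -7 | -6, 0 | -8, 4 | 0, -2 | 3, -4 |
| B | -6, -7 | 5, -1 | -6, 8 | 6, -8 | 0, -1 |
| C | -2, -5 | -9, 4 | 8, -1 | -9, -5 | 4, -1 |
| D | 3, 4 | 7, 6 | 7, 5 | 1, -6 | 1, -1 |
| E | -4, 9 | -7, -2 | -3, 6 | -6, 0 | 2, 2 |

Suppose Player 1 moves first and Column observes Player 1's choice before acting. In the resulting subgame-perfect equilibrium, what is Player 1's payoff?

7

Backward induction with Player 1 moving first.
- A: Column compares -7, 0, 4, -2, -4 and picks R; Player 1 would get -8.
- B: Column compares -7, -1, 8, -8, -1 and picks R; Player 1 would get -6.
- C: Column compares -5, 4, -1, -5, -1 and picks Q; Player 1 would get -9.
- D: Column compares 4, 6, 5, -6, -1 and picks Q; Player 1 would get 7.
- E: Column compares 9, -2, 6, 0, 2 and picks P; Player 1 would get -4.
Among -8, -6, -9, 7, -4, the best is 7 at D. Subgame-perfect outcome: (D, Q) with payoffs (7, 6).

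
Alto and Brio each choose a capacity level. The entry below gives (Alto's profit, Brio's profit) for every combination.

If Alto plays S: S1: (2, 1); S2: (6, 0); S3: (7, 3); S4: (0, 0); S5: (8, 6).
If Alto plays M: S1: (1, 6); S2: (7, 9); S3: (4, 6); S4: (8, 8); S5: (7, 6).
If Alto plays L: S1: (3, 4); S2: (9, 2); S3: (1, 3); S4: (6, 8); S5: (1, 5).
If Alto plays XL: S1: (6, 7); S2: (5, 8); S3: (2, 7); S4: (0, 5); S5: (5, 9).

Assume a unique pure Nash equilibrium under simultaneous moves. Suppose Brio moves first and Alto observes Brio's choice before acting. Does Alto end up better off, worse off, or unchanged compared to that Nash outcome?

Alto best-responds to each possible Brio move:
- S1 → Alto plays XL (best of 2, 1, 3, 6); Brio gets 7.
- S2 → Alto plays L (best of 6, 7, 9, 5); Brio gets 2.
- S3 → Alto plays S (best of 7, 4, 1, 2); Brio gets 3.
- S4 → Alto plays M (best of 0, 8, 6, 0); Brio gets 8.
- S5 → Alto plays S (best of 8, 7, 1, 5); Brio gets 6.
Maximizing over 7, 2, 3, 8, 6, Brio chooses S4. Subgame-perfect outcome: (M, S4) with payoffs (8, 8).
Now find the simultaneous Nash equilibrium.
Alto's best replies: S1→XL; S2→L; S3→S; S4→M; S5→S.
Brio's best replies: S→S5; M→S2; L→S4; XL→S5.
The unique mutual best reply is (S, S5), giving (8, 6).
Alto earns 8 sequentially versus 8 at the Nash outcome: unchanged.

unchanged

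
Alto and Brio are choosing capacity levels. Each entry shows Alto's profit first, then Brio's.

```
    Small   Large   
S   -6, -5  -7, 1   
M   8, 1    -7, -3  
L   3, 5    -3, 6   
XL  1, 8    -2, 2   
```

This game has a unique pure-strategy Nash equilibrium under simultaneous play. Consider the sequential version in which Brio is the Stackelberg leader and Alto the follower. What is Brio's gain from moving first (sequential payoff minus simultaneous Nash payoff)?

Alto best-responds to each possible Brio move:
- Small → Alto plays M (best of -6, 8, 3, 1); Brio gets 1.
- Large → Alto plays XL (best of -7, -7, -3, -2); Brio gets 2.
Among 1, 2, the best is 2 at Large. Subgame-perfect outcome: (XL, Large) with payoffs (-2, 2).
Under simultaneous play:
Alto's best replies: Small→M; Large→XL.
Brio's best replies: S→Large; M→Small; L→Large; XL→Small.
Only (M, Small) has each player best-responding; Nash payoffs (8, 1).
Brio's commitment gain: 2 − 1 = 1.

1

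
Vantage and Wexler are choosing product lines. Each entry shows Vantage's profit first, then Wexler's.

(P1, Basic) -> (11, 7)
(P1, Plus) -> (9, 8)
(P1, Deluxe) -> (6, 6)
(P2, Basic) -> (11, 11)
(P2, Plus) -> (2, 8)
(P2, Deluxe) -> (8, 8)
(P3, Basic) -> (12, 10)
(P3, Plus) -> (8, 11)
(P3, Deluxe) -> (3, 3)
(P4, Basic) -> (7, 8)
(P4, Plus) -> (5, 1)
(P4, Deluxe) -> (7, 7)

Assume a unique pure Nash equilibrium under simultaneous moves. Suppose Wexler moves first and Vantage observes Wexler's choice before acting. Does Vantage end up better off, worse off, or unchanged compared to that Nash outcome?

Work backward from Vantage's decision.
- Basic: BR = P3, leader payoff 10.
- Plus: BR = P1, leader payoff 8.
- Deluxe: BR = P2, leader payoff 8.
Maximizing over 10, 8, 8, Wexler chooses Basic. Subgame-perfect outcome: (P3, Basic) with payoffs (12, 10).
Under simultaneous play:
Vantage's best replies: Basic→P3; Plus→P1; Deluxe→P2.
Wexler's best replies: P1→Plus; P2→Basic; P3→Plus; P4→Basic.
Only (P1, Plus) has each player best-responding; Nash payoffs (9, 8).
Vantage earns 12 sequentially versus 9 at the Nash outcome: better off.

better off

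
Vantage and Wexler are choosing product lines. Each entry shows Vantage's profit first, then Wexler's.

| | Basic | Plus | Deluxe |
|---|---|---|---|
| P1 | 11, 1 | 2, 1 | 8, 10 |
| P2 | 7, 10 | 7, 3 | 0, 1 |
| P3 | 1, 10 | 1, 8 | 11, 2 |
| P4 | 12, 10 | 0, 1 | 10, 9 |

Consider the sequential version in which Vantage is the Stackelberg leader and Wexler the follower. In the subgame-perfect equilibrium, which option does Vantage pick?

Solve by backward induction (Vantage leads).
- P1: Wexler compares 1, 1, 10 and picks Deluxe; Vantage would get 8.
- P2: Wexler compares 10, 3, 1 and picks Basic; Vantage would get 7.
- P3: Wexler compares 10, 8, 2 and picks Basic; Vantage would get 1.
- P4: Wexler compares 10, 1, 9 and picks Basic; Vantage would get 12.
Vantage's induced payoffs are 8, 7, 1, 12, so Vantage commits to P4. Subgame-perfect outcome: (P4, Basic) with payoffs (12, 10).

P4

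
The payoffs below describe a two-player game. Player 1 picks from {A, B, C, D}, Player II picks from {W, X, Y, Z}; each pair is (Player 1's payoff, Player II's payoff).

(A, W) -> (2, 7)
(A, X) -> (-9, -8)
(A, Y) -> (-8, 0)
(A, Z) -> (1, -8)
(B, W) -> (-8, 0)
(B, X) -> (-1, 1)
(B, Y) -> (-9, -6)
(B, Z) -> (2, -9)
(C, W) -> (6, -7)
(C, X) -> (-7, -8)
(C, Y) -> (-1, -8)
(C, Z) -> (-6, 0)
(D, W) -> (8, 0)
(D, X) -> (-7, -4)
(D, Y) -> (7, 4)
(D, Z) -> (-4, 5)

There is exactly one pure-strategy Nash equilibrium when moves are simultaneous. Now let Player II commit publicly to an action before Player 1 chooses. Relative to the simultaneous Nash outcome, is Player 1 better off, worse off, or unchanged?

Solve by backward induction (Player II leads).
- W → Player 1 plays D (best of 2, -8, 6, 8); Player II gets 0.
- X → Player 1 plays B (best of -9, -1, -7, -7); Player II gets 1.
- Y → Player 1 plays D (best of -8, -9, -1, 7); Player II gets 4.
- Z → Player 1 plays B (best of 1, 2, -6, -4); Player II gets -9.
Player II's induced payoffs are 0, 1, 4, -9, so Player II commits to Y. Subgame-perfect outcome: (D, Y) with payoffs (7, 4).
Now find the simultaneous Nash equilibrium.
Player 1's best replies: W→D; X→B; Y→D; Z→B.
Player II's best replies: A→W; B→X; C→Z; D→Z.
Only (B, X) has each player best-responding; Nash payoffs (-1, 1).
Player 1 earns 7 sequentially versus -1 at the Nash outcome: better off.

better off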